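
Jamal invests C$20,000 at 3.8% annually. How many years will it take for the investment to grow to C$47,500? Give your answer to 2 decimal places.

23.19 years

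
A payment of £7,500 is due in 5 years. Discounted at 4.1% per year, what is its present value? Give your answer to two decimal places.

PV = FV·(1+i)^(−n) = 7,500 × 0.817987 = 6,134.9018

£6,134.90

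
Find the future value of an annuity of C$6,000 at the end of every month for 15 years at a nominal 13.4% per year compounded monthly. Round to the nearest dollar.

With 12 periods per year: i = 0.0111667, n = 180.
Accumulation factor s(180|0.0111667) = 571.400594; FV = 6000 × 571.400594 = 3,428,403.5665

C$3,428,404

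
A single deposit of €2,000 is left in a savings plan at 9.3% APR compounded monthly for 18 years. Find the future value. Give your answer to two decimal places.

€10,598.30

i = 0.093/12 = 0.00775 per month; n = 18·12 = 216.
2,000 × (1+0.00775)^216 = 2,000 × 5.299151 = 10,598.3015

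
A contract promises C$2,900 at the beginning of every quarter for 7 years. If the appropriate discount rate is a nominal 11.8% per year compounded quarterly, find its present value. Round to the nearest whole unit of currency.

C$56,365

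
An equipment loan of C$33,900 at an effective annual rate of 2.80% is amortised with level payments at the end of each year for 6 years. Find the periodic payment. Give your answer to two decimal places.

C$6,216.44

Annuity-PV factor = 5.453285; PMT = 33900 / 5.453285 = 6,216.4361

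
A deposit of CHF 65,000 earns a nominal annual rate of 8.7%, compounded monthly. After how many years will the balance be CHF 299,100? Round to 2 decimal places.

17.61 years

Periodic rate i = 0.087/12 = 0.00725.
n = ln(299100/65000) / ln(1+0.00725) = ln(4.60154) / 0.007224 = 211.2989 months
= 211.2989/12 years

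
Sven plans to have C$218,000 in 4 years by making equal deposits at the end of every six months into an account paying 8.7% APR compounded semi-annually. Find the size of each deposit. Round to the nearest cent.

With 2 periods per year: i = 0.0435, n = 8.
FV-annuity factor = 9.329933; PMT = 218000 / 9.329933 = 23,365.6559

C$23,365.66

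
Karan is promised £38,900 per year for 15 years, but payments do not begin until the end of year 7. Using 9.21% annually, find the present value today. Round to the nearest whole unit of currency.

£182,550

PV at t=6 (ordinary 15-year annuity): 38900 × a(15|0.0921) = 38900 × 7.961725 = 309,711.1124
Discount back 6 years: 309,711.1124 × (1+0.0921)^(−6) = 309,711.1124 × 0.589421 = 182,550.2136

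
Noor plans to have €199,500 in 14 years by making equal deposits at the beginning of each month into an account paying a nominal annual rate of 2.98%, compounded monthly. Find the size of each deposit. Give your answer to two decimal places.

€956.04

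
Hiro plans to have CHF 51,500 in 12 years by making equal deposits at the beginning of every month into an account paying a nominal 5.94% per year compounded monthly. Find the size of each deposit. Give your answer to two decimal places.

CHF 244.83

i = 0.0594/12 = 0.00495 per month; n = 12·12 = 144.
PMT = 51500 / ( [(1+0.00495)^144 − 1] / 0.00495 × (1+i) ) = 51500 / 210.351466 = 244.8283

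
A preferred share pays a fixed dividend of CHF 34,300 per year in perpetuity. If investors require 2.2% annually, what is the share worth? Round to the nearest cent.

CHF 1,559,090.91

PV = C/r = 34300/0.022 = 1,559,090.9091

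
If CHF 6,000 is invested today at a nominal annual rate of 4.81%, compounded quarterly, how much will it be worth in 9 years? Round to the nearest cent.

i = 0.0481/4 = 0.012025 per quarter; n = 9·4 = 36.
6,000 × (1+0.012025)^36 = 6,000 × 1.537746 = 9,226.4775

CHF 9,226.48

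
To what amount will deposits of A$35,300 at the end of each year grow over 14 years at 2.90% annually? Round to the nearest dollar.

A$599,077

FV = 35300 × [(1+0.029)^14 − 1] / 0.029 = 35300 × 16.971017 = 599,076.9020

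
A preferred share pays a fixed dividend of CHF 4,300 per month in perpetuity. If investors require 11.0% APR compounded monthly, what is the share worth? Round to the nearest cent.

Periodic rate i = 0.11/12 = 0.00916667.
PV = C/r = 4300/0.00916667 = 469,090.9091

CHF 469,090.91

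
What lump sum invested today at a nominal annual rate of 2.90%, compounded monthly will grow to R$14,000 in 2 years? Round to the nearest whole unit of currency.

i = 0.029/12 = 0.00241667 per month; n = 2·12 = 24.
PV = FV·(1+i)^(−n) = 14,000 × 0.943716 = 13,212.0237

R$13,212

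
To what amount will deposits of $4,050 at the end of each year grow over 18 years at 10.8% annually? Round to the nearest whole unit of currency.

$200,046

Accumulation factor s(18|0.108) = 49.393970; FV = 4050 × 49.393970 = 200,045.5805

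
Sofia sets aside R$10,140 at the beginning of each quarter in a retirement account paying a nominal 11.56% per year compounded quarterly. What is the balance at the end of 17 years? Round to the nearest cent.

i = 0.1156/4 = 0.0289 per quarter; n = 17·4 = 68.
Accumulation factor s(68|0.0289) × (1+i) = 211.485379; FV = 10140 × 211.485379 = 2,144,461.7384
(annuity-due: payments at period start, so ×(1+i).)

R$2,144,461.74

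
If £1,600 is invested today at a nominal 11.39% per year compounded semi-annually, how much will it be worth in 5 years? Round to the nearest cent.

With 2 periods per year: i = 0.05695, n = 10.
FV = PV·(1+i)^n = 1,600 × 1.739981 = 2,783.9691

£2,783.97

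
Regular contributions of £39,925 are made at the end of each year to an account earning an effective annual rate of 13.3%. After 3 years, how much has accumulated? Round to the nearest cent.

FV = 39925 × [(1+0.133)^3 − 1] / 0.133 = 39925 × 3.416689 = 136,411.3083

£136,411.31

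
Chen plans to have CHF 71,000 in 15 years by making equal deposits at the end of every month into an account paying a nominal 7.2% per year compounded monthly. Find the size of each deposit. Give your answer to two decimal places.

i = 0.072/12 = 0.006 per month; n = 15·12 = 180.
FV-annuity factor = 322.532016; PMT = 71000 / 322.532016 = 220.1332

CHF 220.13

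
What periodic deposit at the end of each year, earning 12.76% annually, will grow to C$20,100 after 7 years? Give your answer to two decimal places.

FV-annuity factor = 10.327984; PMT = 20100 / 10.327984 = 1,946.1688

C$1,946.17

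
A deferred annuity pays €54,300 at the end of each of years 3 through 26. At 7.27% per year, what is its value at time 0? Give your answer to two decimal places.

€528,639.42

Value one period before first payment (t=2): 54300 × [1 − (1+0.0727)^(−24)] / 0.0727 = 54300 × 11.202534 = 608,297.6043
PV₀ = 608,297.6043 / (1+0.0727)^2 = 608,297.6043 / 1.150685 = 528,639.4200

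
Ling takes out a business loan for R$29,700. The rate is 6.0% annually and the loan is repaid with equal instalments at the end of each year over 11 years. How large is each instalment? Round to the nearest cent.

PMT = 29700 / ( [1 − (1+0.06)^(−11)] / 0.06 ) = 29700 / 7.886875 = 3,765.7503

R$3,765.75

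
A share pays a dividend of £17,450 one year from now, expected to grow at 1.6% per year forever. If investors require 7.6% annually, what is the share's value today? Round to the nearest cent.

PV = D₁/(r − g) = 17450/(0.076 − 0.016) = 290,833.3333

£290,833.33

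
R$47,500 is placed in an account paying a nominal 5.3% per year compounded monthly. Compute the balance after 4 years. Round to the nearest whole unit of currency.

R$58,690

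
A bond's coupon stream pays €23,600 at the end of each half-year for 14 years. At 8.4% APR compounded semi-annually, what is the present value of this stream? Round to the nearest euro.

€384,336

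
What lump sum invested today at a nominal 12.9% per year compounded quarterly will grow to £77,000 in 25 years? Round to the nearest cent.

i = 0.129/4 = 0.03225 per quarter; n = 25·4 = 100.
PV = 77,000 / (1 + 0.03225)^100 = 77,000 / 23.905022 = 3,221.0804

£3,221.08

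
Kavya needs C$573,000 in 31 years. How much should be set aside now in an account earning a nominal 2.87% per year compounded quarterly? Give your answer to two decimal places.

C$236,125.24

Periodic rate i = 0.0287/4 = 0.007175; n = 31 × 4 = 124 periods.
PV = FV·(1+i)^(−n) = 573,000 × 0.412086 = 236,125.2370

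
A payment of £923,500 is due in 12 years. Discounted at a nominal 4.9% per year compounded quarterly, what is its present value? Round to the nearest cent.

i = 0.049/4 = 0.01225 per quarter; n = 12·4 = 48.
Discount factor = (1+0.01225)^(−48) = 0.557425; PV = 923,500 × 0.557425 = 514,781.8172

£514,781.82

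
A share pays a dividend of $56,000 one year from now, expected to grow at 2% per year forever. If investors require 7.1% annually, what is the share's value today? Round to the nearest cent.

$1,098,039.22

PV = D₁/(r − g) = 56000/(0.071 − 0.02) = 1,098,039.2157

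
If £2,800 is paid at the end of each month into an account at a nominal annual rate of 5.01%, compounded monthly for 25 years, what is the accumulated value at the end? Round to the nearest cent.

£1,669,918.88

i = 0.0501/12 = 0.004175 per month; n = 25·12 = 300.
FV = PMT · [(1+i)^n − 1] / i = 2800 · 596.399599 = 1,669,918.8780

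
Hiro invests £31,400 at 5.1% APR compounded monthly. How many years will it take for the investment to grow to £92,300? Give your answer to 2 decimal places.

Periodic rate i = 0.051/12 = 0.00425.
n = ln(92300/31400) / ln(1+0.00425) = ln(2.93949) / 0.004241 = 254.2414 months
= 254.2414/12 years

21.19 years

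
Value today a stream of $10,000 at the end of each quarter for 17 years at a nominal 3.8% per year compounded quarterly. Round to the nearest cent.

Periodic rate i = 0.038/4 = 0.0095; n = 17 × 4 = 68 periods.
PV = PMT · [1 − (1+i)^(−n)] / i = 10000 · 49.922233 = 499,222.3318

$499,222.33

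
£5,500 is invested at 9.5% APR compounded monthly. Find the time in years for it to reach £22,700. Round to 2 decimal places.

Periodic rate i = 0.095/12 = 0.00791667.
(1+i)^n = 22700/5500 = 4.12727, so n = ln 4.12727 / ln 1.00792 = 179.7753 months
= 179.7753/12 years

14.98 years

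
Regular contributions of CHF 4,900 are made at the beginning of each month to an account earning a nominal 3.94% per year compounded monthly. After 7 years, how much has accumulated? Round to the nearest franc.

Periodic rate i = 0.0394/12 = 0.00328333; n = 7 × 12 = 84 periods.
FV = PMT · [(1+i)^n − 1] / i × (1+i) = 4900 · 96.861921 = 474,623.4133
Payments are at the start of each period, so multiply by (1+i).

CHF 474,623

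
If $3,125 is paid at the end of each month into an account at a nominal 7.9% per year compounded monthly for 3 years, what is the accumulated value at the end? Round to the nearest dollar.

Periodic rate i = 0.079/12 = 0.00658333; n = 3 × 12 = 36 periods.
FV = 3125 × [(1+0.00658333)^36 − 1] / 0.00658333 = 3125 × 40.474489 = 126,482.7796

$126,483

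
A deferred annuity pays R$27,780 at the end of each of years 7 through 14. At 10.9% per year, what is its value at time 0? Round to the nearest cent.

R$77,121.15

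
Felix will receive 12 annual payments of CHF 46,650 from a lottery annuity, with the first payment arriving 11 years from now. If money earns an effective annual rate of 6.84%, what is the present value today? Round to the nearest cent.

CHF 192,837.69

PV at t=10 (ordinary 12-year annuity): 46650 × a(12|0.0684) = 46650 × 8.010859 = 373,706.5621
PV₀ = 373,706.5621 / (1+0.0684)^10 = 373,706.5621 / 1.937933 = 192,837.6944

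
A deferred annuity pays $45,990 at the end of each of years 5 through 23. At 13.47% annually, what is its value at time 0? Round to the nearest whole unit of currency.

$187,289

PV at t=4 (ordinary 19-year annuity): 45990 × a(19|0.1347) = 45990 × 6.751095 = 310,482.8633
Discount back 4 years: 310,482.8633 × (1+0.1347)^(−4) = 310,482.8633 × 0.603220 = 187,289.4936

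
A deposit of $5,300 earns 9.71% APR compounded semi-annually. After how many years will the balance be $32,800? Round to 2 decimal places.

Periodic rate i = 0.0971/2 = 0.04855.
n = ln(32800/5300) / ln(1+0.04855) = ln(6.18868) / 0.047408 = 38.4473 half-years
= 38.4473/2 years

19.22 years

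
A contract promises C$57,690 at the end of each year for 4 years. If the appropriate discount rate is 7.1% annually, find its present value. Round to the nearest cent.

Annuity factor a(4|0.071) = 3.379579; PV = 57690 × 3.379579 = 194,967.8903

C$194,967.89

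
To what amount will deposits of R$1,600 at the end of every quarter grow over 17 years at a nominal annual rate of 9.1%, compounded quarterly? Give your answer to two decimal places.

With 4 periods per year: i = 0.02275, n = 68.
Accumulation factor s(68|0.02275) = 158.972806; FV = 1600 × 158.972806 = 254,356.4899

R$254,356.49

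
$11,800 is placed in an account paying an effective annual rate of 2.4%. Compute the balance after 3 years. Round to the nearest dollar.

$12,670

11,800 × (1+0.024)^3 = 11,800 × 1.073742 = 12,670.1535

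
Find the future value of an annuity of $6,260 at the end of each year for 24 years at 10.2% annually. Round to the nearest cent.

$570,067.95

FV = PMT · [(1+i)^n − 1] / i = 6260 · 91.065167 = 570,067.9454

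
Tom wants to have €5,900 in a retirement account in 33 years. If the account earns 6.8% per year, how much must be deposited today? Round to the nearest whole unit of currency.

€673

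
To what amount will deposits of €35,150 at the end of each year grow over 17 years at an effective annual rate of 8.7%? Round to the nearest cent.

Accumulation factor s(17|0.087) = 35.971787; FV = 35150 × 35.971787 = 1,264,408.3020

€1,264,408.30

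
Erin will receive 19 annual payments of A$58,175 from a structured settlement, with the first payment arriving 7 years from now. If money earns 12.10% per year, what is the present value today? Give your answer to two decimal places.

A$214,622.52

PV at t=6 (ordinary 19-year annuity): 58175 × a(19|0.121) = 58175 × 7.321036 = 425,901.2975
PV₀ = 425,901.2975 / (1+0.121)^6 = 425,901.2975 / 1.984420 = 214,622.5189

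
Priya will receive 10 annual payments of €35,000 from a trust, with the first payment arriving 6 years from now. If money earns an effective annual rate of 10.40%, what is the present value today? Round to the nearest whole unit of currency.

Value one period before first payment (t=5): 35000 × [1 − (1+0.104)^(−10)] / 0.104 = 35000 × 6.040386 = 211,413.4959
Discount back 5 years: 211,413.4959 × (1+0.104)^(−5) = 211,413.4959 × 0.609754 = 128,910.2174

€128,910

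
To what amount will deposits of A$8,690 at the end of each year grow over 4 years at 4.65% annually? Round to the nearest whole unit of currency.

Accumulation factor s(4|0.0465) = 4.287750; FV = 8690 × 4.287750 = 37,260.5435

A$37,261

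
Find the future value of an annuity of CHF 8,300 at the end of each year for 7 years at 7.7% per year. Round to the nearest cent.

CHF 73,382.38

FV = PMT · [(1+i)^n − 1] / i = 8300 · 8.841251 = 73,382.3835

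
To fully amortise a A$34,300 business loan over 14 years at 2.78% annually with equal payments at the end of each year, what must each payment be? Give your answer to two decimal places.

A$2,991.10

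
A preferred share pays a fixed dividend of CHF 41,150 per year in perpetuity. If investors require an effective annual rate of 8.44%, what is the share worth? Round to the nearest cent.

CHF 487,559.24

PV = C/r = 41150/0.0844 = 487,559.2417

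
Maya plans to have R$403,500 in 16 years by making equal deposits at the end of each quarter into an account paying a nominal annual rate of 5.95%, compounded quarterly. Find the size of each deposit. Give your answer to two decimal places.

R$3,816.20

With 4 periods per year: i = 0.014875, n = 64.
FV-annuity factor = 105.733440; PMT = 403500 / 105.733440 = 3,816.2004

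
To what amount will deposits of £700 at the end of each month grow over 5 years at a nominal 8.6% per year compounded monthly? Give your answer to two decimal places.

With 12 periods per year: i = 0.00716667, n = 60.
FV = 700 × [(1+0.00716667)^60 − 1] / 0.00716667 = 700 × 74.637478 = 52,246.2349

£52,246.23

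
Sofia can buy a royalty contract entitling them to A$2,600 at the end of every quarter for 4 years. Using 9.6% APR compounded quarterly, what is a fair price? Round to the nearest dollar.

A$34,209

i = 0.096/4 = 0.024 per quarter; n = 4·4 = 16.
PV = PMT · [1 − (1+i)^(−n)] / i = 2600 · 13.157176 = 34,208.6587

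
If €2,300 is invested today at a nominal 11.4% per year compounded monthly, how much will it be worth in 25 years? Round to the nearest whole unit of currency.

€39,231

Periodic rate i = 0.114/12 = 0.0095; n = 25 × 12 = 300 periods.
2,300 × (1+0.0095)^300 = 2,300 × 17.056777 = 39,230.5882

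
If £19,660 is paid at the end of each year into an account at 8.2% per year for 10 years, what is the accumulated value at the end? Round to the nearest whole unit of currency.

FV = 19660 × [(1+0.082)^10 − 1] / 0.082 = 19660 × 14.624877 = 287,525.0803

£287,525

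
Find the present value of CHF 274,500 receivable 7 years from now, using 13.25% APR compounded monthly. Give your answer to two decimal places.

CHF 109,129.41

With 12 periods per year: i = 0.0110417, n = 84.
PV = 274,500 / (1 + 0.0110417)^84 = 274,500 / 2.515362 = 109,129.4127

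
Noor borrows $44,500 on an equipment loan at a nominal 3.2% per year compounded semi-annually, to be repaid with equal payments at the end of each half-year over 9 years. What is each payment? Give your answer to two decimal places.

$2,864.88

Periodic rate i = 0.032/2 = 0.016; n = 9 × 2 = 18 periods.
Annuity-PV factor = 15.532951; PMT = 44500 / 15.532951 = 2,864.8774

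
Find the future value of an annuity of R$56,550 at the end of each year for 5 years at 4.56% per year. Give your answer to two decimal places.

FV = 56550 × [(1+0.0456)^5 − 1] / 0.0456 = 56550 × 5.477272 = 309,739.7326

R$309,739.73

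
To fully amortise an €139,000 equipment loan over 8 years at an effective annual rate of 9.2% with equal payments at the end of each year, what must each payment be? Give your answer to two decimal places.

Annuity-PV factor = 5.493914; PMT = 139000 / 5.493914 = 25,300.7227

€25,300.72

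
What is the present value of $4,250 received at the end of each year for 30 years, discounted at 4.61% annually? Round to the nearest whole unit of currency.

$68,341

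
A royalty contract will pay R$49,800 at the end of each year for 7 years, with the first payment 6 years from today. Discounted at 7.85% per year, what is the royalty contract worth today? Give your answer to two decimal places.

Value one period before first payment (t=5): 49800 × [1 − (1+0.0785)^(−7)] / 0.0785 = 49800 × 5.233186 = 260,612.6837
PV₀ = 260,612.6837 / (1+0.0785)^5 = 260,612.6837 / 1.459153 = 178,605.4888

R$178,605.49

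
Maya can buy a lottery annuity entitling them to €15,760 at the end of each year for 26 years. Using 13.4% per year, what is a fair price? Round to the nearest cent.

€113,139.84

PV = 15760 × [1 − (1+0.134)^(−26)] / 0.134 = 15760 × 7.178924 = 113,139.8353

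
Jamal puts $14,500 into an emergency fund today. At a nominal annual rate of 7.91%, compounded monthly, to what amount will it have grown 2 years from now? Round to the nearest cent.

$16,976.49

With 12 periods per year: i = 0.00659167, n = 24.
14,500 × (1+0.00659167)^24 = 14,500 × 1.170793 = 16,976.4914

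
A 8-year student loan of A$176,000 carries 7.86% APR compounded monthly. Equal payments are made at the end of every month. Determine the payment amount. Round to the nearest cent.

With 12 periods per year: i = 0.00655, n = 96.
PMT = 176000 / ( [1 − (1+0.00655)^(−96)] / 0.00655 ) = 176000 / 71.095307 = 2,475.5502

A$2,475.55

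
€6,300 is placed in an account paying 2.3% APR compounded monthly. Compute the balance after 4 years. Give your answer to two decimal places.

Periodic rate i = 0.023/12 = 0.00191667; n = 4 × 12 = 48 periods.
FV = PV·(1+i)^n = 6,300 × 1.096268 = 6,906.4902

€6,906.49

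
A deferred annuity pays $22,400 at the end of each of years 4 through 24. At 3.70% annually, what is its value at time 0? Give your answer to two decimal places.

$289,750.43

PV at t=3 (ordinary 21-year annuity): 22400 × a(21|0.037) = 22400 × 14.424884 = 323,117.4097
Discount back 3 years: 323,117.4097 × (1+0.037)^(−3) = 323,117.4097 × 0.896734 = 289,750.4302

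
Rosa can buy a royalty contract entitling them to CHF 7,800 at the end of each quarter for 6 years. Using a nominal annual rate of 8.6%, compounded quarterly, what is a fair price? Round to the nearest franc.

CHF 145,052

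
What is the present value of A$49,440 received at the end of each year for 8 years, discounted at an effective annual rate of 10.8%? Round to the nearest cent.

A$256,249.21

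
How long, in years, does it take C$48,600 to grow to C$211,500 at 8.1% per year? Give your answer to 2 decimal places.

18.88 years

n = ln(211500/48600) / ln(1+0.081) = ln(4.35185) / 0.077887 = 18.8813 years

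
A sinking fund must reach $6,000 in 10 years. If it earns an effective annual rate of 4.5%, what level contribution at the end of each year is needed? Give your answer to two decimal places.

$488.27

FV-annuity factor = 12.288209; PMT = 6000 / 12.288209 = 488.2729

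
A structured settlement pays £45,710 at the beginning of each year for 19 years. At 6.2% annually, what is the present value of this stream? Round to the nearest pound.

£533,291

PV = PMT · [1 − (1+i)^(−n)] / i × (1+i) = 45710 · 11.666840 = 533,291.2410
Payments are at the start of each period, so multiply by (1+i).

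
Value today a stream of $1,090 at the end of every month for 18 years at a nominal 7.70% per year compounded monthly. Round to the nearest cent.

$127,201.58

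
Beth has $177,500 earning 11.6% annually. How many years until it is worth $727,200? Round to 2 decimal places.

12.85 years

n = ln(727200/177500) / ln(1+0.116) = ln(4.09690) / 0.109751 = 12.8494 years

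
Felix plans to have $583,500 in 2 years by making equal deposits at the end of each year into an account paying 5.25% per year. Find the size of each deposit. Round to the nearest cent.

$284,287.45

PMT = 583500 / ( [(1+0.0525)^2 − 1] / 0.0525 ) = 583500 / 2.052500 = 284,287.4543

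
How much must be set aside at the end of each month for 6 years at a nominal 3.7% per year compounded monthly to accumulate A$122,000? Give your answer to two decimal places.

A$1,515.91

With 12 periods per year: i = 0.00308333, n = 72.
PMT = 122000 / ( [(1+0.00308333)^72 − 1] / 0.00308333 ) = 122000 / 80.479461 = 1,515.9147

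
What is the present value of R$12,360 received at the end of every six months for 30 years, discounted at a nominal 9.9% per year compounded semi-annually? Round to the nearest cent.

R$235,941.78

With 2 periods per year: i = 0.0495, n = 60.
Annuity factor a(60|0.0495) = 19.089140; PV = 12360 × 19.089140 = 235,941.7764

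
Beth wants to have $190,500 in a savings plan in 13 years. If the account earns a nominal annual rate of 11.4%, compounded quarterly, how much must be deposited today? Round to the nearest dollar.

$44,185

With 4 periods per year: i = 0.0285, n = 52.
PV = FV·(1+i)^(−n) = 190,500 × 0.231941 = 44,184.6670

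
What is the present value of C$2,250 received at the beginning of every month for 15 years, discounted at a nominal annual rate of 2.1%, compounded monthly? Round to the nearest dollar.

C$347,763

With 12 periods per year: i = 0.00175, n = 180.
Annuity factor a(180|0.00175) × (1+i) = 154.561544; PV = 2250 × 154.561544 = 347,763.4743
Payments are at the start of each period, so multiply by (1+i).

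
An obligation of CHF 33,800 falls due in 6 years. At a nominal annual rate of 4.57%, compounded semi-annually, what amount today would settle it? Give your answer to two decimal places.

CHF 25,773.49

Periodic rate i = 0.0457/2 = 0.02285; n = 6 × 2 = 12 periods.
PV = 33,800 / (1 + 0.02285)^12 = 33,800 / 1.311425 = 25,773.4945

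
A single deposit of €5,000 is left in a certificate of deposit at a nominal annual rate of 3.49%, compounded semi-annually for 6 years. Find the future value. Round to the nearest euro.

€6,154

With 2 periods per year: i = 0.01745, n = 12.
FV = 5,000 × (1 + 0.01745)^12 = 6,153.5668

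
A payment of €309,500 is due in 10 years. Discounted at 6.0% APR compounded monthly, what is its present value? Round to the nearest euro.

With 12 periods per year: i = 0.005, n = 120.
Discount factor = (1+0.005)^(−120) = 0.549633; PV = 309,500 × 0.549633 = 170,111.3310

€170,111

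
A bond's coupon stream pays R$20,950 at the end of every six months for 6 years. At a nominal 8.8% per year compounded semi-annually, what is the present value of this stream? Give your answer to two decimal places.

With 2 periods per year: i = 0.044, n = 12.
PV = PMT · [1 − (1+i)^(−n)] / i = 20950 · 9.170967 = 192,131.7686

R$192,131.77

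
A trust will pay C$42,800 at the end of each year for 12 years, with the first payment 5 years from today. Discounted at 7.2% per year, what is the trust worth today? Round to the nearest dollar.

PV at t=4 (ordinary 12-year annuity): 42800 × a(12|0.072) = 42800 × 7.858712 = 336,352.8573
Discount back 4 years: 336,352.8573 × (1+0.072)^(−4) = 336,352.8573 × 0.757218 = 254,692.3965

C$254,692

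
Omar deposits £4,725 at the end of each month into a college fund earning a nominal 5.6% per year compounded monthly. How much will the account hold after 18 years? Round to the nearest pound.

£1,755,369

i = 0.056/12 = 0.00466667 per month; n = 18·12 = 216.
FV = 4725 × [(1+0.00466667)^216 − 1] / 0.00466667 = 4725 × 371.506726 = 1,755,369.2817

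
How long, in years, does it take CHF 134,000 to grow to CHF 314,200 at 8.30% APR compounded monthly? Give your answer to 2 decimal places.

10.30 years

Periodic rate i = 0.083/12 = 0.00691667.
(1+i)^n = 314200/134000 = 2.34478, so n = ln 2.34478 / ln 1.00692 = 123.6338 months
= 123.6338/12 years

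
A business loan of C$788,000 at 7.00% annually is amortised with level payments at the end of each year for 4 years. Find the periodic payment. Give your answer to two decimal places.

C$232,639.76

Annuity-PV factor = 3.387211; PMT = 788000 / 3.387211 = 232,639.7559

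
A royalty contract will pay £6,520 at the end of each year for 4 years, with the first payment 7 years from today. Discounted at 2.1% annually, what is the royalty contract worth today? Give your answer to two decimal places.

Value one period before first payment (t=6): 6520 × [1 − (1+0.021)^(−4)] / 0.021 = 6520 × 3.798506 = 24,766.2619
Discount back 6 years: 24,766.2619 × (1+0.021)^(−6) = 24,766.2619 × 0.882766 = 21,862.8114

£21,862.81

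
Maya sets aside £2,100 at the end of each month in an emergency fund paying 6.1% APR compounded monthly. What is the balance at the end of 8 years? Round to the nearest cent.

£259,040.44

i = 0.061/12 = 0.00508333 per month; n = 8·12 = 96.
FV = PMT · [(1+i)^n − 1] / i = 2100 · 123.352592 = 259,040.4440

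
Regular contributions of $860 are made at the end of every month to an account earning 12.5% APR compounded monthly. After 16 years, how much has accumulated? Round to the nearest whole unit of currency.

$521,202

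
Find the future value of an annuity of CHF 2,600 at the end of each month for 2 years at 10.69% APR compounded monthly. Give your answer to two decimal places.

Periodic rate i = 0.1069/12 = 0.00890833; n = 2 × 12 = 24 periods.
FV = 2600 × [(1+0.00890833)^24 − 1] / 0.00890833 = 2600 × 26.627109 = 69,230.4831

CHF 69,230.48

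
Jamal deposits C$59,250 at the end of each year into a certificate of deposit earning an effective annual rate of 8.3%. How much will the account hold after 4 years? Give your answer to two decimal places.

C$268,173.07

FV = 59250 × [(1+0.083)^4 − 1] / 0.083 = 59250 × 4.526128 = 268,173.0714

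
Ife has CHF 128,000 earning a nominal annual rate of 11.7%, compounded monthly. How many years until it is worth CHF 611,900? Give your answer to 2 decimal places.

13.44 years

Periodic rate i = 0.117/12 = 0.00975.
(1+i)^n = 611900/128000 = 4.78047, so n = ln 4.78047 / ln 1.00975 = 161.2465 months
= 161.2465/12 years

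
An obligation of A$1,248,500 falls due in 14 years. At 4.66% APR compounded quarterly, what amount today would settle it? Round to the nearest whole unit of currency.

A$652,668

i = 0.0466/4 = 0.01165 per quarter; n = 14·4 = 56.
PV = 1,248,500 / (1 + 0.01165)^56 = 1,248,500 / 1.912916 = 652,668.3282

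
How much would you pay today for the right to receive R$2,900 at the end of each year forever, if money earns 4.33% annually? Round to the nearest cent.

R$66,974.60

PV = PMT / i = 2900 / 0.0433 = 66,974.5958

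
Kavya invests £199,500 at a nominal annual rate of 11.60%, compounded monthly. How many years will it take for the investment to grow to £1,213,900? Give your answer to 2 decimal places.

15.64 years

Periodic rate i = 0.116/12 = 0.00966667.
n = ln(1.2139e+06/199500) / ln(1+0.00966667) = ln(6.08471) / 0.009620 = 187.7062 months
= 187.7062/12 years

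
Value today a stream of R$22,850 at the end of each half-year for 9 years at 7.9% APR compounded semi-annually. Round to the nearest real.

With 2 periods per year: i = 0.0395, n = 18.
PV = PMT · [1 − (1+i)^(−n)] / i = 22850 · 12.710899 = 290,444.0499

R$290,444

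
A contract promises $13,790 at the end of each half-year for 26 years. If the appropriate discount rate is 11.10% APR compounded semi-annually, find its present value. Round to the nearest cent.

$233,490.84

Periodic rate i = 0.111/2 = 0.0555; n = 26 × 2 = 52 periods.
PV = 13790 × [1 − (1+0.0555)^(−52)] / 0.0555 = 13790 × 16.931896 = 233,490.8444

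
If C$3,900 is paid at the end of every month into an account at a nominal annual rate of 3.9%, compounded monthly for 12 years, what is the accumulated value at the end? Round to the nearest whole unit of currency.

C$714,703

i = 0.039/12 = 0.00325 per month; n = 12·12 = 144.
Accumulation factor s(144|0.00325) = 183.257269; FV = 3900 × 183.257269 = 714,703.3472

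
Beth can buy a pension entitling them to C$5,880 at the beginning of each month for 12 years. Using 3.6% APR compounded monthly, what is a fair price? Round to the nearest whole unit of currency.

C$688,787

i = 0.036/12 = 0.003 per month; n = 12·12 = 144.
PV = PMT · [1 − (1+i)^(−n)] / i × (1+i) = 5880 · 117.140584 = 688,786.6325
(Beginning-of-period payments → annuity-due factor ×(1+i).)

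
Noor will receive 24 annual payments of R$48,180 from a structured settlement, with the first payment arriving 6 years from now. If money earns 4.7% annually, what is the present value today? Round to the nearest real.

Value one period before first payment (t=5): 48180 × [1 − (1+0.047)^(−24)] / 0.047 = 48180 × 14.210463 = 684,660.1152
Discount back 5 years: 684,660.1152 × (1+0.047)^(−5) = 684,660.1152 × 0.794816 = 544,178.8023

R$544,179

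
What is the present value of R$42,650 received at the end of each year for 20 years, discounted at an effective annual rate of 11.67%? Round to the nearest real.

R$325,277

Annuity factor a(20|0.1167) = 7.626659; PV = 42650 × 7.626659 = 325,277.0233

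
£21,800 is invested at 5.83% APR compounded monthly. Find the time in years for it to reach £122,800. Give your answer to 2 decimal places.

Periodic rate i = 0.0583/12 = 0.00485833.
(1+i)^n = 122800/21800 = 5.63303, so n = ln 5.63303 / ln 1.00486 = 356.6743 months
= 356.6743/12 years

29.72 years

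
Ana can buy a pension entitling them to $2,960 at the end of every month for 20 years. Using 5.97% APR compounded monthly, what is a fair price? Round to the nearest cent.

$414,158.97

Periodic rate i = 0.0597/12 = 0.004975; n = 20 × 12 = 240 periods.
PV = 2960 × [1 − (1+0.004975)^(−240)] / 0.004975 = 2960 × 139.918569 = 414,158.9652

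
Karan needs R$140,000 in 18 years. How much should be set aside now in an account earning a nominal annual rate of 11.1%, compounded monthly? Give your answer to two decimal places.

R$19,160.03

With 12 periods per year: i = 0.00925, n = 216.
PV = 140,000 / (1 + 0.00925)^216 = 140,000 / 7.306876 = 19,160.0346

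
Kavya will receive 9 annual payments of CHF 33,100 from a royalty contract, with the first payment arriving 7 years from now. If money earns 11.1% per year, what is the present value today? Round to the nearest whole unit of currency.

CHF 97,081

PV at t=6 (ordinary 9-year annuity): 33100 × a(9|0.111) = 33100 × 5.515592 = 182,566.0791
Discount back 6 years: 182,566.0791 × (1+0.111)^(−6) = 182,566.0791 × 0.531760 = 97,081.3339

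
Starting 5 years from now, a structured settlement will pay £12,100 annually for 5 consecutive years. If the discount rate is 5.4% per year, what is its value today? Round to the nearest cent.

£41,982.82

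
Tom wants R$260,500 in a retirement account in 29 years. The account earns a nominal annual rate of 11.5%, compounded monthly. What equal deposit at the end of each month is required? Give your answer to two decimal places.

R$93.72

i = 0.115/12 = 0.00958333 per month; n = 29·12 = 348.
FV-annuity factor = 2779.414142; PMT = 260500 / 2779.414142 = 93.7248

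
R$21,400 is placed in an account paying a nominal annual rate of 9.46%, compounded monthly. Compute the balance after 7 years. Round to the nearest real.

R$41,388

Periodic rate i = 0.0946/12 = 0.00788333; n = 7 × 12 = 84 periods.
21,400 × (1+0.00788333)^84 = 21,400 × 1.934025 = 41,388.1409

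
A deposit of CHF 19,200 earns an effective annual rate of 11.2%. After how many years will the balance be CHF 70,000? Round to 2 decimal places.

12.19 years

n = ln(70000/19200) / ln(1+0.112) = ln(3.64583) / 0.106160 = 12.1852 years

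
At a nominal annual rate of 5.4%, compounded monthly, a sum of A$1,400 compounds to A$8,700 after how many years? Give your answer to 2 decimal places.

33.91 years

Periodic rate i = 0.054/12 = 0.0045.
(1+i)^n = 8700/1400 = 6.21429, so n = ln 6.21429 / ln 1.0045 = 406.8796 months
= 406.8796/12 years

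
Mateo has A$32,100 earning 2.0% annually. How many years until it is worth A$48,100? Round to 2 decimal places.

20.42 years

n = ln(48100/32100) / ln(1+0.02) = ln(1.49844) / 0.019803 = 20.4229 years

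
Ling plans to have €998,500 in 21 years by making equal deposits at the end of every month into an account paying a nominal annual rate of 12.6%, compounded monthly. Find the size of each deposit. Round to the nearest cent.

With 12 periods per year: i = 0.0105, n = 252.
FV-annuity factor = 1228.990005; PMT = 998500 / 1228.990005 = 812.4558

€812.46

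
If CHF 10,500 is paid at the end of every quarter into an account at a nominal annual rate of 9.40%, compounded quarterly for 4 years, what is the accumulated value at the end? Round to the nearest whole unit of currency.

i = 0.094/4 = 0.0235 per quarter; n = 4·4 = 16.
Accumulation factor s(16|0.0235) = 19.154271; FV = 10500 × 19.154271 = 201,119.8482

CHF 201,120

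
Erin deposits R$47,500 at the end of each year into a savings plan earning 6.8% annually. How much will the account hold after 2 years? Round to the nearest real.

R$98,230

FV = PMT · [(1+i)^n − 1] / i = 47500 · 2.068000 = 98,230.0000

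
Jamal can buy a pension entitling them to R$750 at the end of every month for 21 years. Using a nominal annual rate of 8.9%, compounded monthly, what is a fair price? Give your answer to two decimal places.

R$85,414.49

i = 0.089/12 = 0.00741667 per month; n = 21·12 = 252.
Annuity factor a(252|0.00741667) = 113.885992; PV = 750 × 113.885992 = 85,414.4936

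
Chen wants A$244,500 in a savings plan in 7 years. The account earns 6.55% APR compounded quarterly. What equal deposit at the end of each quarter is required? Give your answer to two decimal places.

A$6,952.81

Periodic rate i = 0.0655/4 = 0.016375; n = 7 × 4 = 28 periods.
FV-annuity factor = 35.165614; PMT = 244500 / 35.165614 = 6,952.8147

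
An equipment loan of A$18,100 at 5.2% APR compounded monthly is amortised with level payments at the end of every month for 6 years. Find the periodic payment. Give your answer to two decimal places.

A$293.18

Periodic rate i = 0.052/12 = 0.00433333; n = 6 × 12 = 72 periods.
PMT = 18100 / ( [1 − (1+0.00433333)^(−72)] / 0.00433333 ) = 18100 / 61.736518 = 293.1814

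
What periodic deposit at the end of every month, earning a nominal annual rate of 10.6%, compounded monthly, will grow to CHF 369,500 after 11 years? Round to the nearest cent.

With 12 periods per year: i = 0.00883333, n = 132.
FV-annuity factor = 248.235010; PMT = 369500 / 248.235010 = 1,488.5088

CHF 1,488.51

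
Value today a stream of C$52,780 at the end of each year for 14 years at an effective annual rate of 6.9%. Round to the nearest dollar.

C$464,367

PV = 52780 × [1 − (1+0.069)^(−14)] / 0.069 = 52780 × 8.798156 = 464,366.6780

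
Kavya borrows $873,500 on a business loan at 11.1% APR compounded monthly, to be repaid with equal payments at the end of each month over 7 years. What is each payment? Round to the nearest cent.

Periodic rate i = 0.111/12 = 0.00925; n = 7 × 12 = 84 periods.
PMT = 873500 / ( [1 − (1+0.00925)^(−84)] / 0.00925 ) = 873500 / 58.223957 = 15,002.4157

$15,002.42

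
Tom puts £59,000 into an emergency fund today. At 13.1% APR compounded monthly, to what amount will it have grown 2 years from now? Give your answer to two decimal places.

With 12 periods per year: i = 0.0109167, n = 24.
FV = 59,000 × (1 + 0.0109167)^24 = 76,563.2873

£76,563.29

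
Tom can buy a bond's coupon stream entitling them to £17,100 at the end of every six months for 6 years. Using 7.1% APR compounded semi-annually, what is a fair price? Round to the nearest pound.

With 2 periods per year: i = 0.0355, n = 12.
Annuity factor a(12|0.0355) = 9.634961; PV = 17100 × 9.634961 = 164,757.8290

£164,758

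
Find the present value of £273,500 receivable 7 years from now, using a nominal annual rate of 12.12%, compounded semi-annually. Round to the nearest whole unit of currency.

With 2 periods per year: i = 0.0606, n = 14.
PV = 273,500 / (1 + 0.0606)^14 = 273,500 / 2.278887 = 120,014.7464

£120,015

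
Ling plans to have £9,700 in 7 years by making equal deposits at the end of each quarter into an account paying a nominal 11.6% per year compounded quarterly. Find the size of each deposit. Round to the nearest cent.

Periodic rate i = 0.116/4 = 0.029; n = 7 × 4 = 28 periods.
FV-annuity factor = 42.294481; PMT = 9700 / 42.294481 = 229.3443

£229.34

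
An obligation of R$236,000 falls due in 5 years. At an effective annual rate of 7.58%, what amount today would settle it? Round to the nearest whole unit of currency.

PV = 236,000 / (1 + 0.0758)^5 = 236,000 / 1.440979 = 163,777.5248

R$163,778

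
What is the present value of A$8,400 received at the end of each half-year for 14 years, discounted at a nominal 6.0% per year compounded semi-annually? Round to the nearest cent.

A$157,618.51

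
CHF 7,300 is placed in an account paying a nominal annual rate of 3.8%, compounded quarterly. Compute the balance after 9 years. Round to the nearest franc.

CHF 10,260

Periodic rate i = 0.038/4 = 0.0095; n = 9 × 4 = 36 periods.
FV = PV·(1+i)^n = 7,300 × 1.405490 = 10,260.0741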